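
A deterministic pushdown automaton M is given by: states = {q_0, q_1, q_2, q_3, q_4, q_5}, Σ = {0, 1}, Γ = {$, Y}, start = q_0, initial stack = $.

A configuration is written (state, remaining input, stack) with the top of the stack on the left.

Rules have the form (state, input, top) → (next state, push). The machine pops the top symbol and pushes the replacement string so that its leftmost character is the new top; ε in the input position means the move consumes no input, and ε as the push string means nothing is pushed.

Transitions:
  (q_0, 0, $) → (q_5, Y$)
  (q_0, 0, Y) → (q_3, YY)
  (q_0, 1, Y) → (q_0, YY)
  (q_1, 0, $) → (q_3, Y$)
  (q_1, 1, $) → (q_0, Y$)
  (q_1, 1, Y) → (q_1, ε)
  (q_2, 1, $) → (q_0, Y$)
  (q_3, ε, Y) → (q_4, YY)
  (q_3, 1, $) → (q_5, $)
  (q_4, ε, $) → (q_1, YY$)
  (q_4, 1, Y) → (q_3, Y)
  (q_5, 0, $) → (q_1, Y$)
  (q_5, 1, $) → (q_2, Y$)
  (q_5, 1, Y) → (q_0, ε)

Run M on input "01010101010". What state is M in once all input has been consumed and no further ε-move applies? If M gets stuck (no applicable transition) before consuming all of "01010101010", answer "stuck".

(q_0, 01010101010, $)
  read 0, top $: go to q_5, push Y$ → (q_5, 1010101010, Y$)
  read 1, top Y: go to q_0, push ε → (q_0, 010101010, $)
  read 0, top $: go to q_5, push Y$ → (q_5, 10101010, Y$)
  read 1, top Y: go to q_0, push ε → (q_0, 0101010, $)
  read 0, top $: go to q_5, push Y$ → (q_5, 101010, Y$)
  read 1, top Y: go to q_0, push ε → (q_0, 01010, $)
  read 0, top $: go to q_5, push Y$ → (q_5, 1010, Y$)
  read 1, top Y: go to q_0, push ε → (q_0, 010, $)
  read 0, top $: go to q_5, push Y$ → (q_5, 10, Y$)
  read 1, top Y: go to q_0, push ε → (q_0, 0, $)
  read 0, top $: go to q_5, push Y$ → (q_5, ε, Y$)
All input consumed; M is in state q_5.

q_5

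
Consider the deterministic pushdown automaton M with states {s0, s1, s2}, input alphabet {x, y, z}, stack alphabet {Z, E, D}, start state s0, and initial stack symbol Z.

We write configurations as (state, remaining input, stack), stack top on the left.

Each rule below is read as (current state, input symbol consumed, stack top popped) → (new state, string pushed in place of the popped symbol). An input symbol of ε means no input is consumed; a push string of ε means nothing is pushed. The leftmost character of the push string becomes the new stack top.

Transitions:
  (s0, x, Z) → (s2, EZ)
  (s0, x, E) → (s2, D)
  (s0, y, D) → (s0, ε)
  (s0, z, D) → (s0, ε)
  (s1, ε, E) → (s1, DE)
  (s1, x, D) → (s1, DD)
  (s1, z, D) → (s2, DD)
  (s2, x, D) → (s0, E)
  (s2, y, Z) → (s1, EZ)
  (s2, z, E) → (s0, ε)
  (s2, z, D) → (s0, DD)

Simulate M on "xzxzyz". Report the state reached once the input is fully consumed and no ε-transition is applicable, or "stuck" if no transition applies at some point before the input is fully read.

(s0, xzxzyz, Z)
  read x, top Z: go to s2, push EZ → (s2, zxzyz, EZ)
  read z, top E: go to s0, push ε → (s0, xzyz, Z)
  read x, top Z: go to s2, push EZ → (s2, zyz, EZ)
  read z, top E: go to s0, push ε → (s0, yz, Z)
No transition for (s0, y, top Z); M blocks with input yz remaining.

stuck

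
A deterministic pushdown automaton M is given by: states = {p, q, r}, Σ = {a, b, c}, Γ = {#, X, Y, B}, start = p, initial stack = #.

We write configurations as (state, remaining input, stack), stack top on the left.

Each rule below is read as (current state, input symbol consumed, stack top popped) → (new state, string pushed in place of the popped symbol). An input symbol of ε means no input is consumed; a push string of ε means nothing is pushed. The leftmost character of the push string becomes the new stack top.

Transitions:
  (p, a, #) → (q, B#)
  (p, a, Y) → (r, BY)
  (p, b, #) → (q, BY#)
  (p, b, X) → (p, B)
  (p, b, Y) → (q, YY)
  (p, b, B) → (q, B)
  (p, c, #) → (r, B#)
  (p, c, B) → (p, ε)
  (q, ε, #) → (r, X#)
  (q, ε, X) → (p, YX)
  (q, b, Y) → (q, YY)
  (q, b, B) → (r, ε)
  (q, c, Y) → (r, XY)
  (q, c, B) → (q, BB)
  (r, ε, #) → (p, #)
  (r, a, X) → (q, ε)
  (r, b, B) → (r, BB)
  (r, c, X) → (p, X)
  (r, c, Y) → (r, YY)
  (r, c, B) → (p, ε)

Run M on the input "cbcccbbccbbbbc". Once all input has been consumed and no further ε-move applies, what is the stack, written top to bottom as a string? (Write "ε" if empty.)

YY#

(p, cbcccbbccbbbbc, #)
  read c, top #: go to r, push B# → (r, bcccbbccbbbbc, B#)
  read b, top B: go to r, push BB → (r, cccbbccbbbbc, BB#)
  read c, top B: go to p, push ε → (p, ccbbccbbbbc, B#)
  read c, top B: go to p, push ε → (p, cbbccbbbbc, #)
  read c, top #: go to r, push B# → (r, bbccbbbbc, B#)
  read b, top B: go to r, push BB → (r, bccbbbbc, BB#)
  read b, top B: go to r, push BB → (r, ccbbbbc, BBB#)
  read c, top B: go to p, push ε → (p, cbbbbc, BB#)
  read c, top B: go to p, push ε → (p, bbbbc, B#)
  read b, top B: go to q, push B → (q, bbbc, B#)
  read b, top B: go to r, push ε → (r, bbc, #)
  ε-move, top #: go to p, push # → (p, bbc, #)
  read b, top #: go to q, push BY# → (q, bc, BY#)
  read b, top B: go to r, push ε → (r, c, Y#)
  read c, top Y: go to r, push YY → (r, ε, YY#)
All input consumed in state r with stack YY#.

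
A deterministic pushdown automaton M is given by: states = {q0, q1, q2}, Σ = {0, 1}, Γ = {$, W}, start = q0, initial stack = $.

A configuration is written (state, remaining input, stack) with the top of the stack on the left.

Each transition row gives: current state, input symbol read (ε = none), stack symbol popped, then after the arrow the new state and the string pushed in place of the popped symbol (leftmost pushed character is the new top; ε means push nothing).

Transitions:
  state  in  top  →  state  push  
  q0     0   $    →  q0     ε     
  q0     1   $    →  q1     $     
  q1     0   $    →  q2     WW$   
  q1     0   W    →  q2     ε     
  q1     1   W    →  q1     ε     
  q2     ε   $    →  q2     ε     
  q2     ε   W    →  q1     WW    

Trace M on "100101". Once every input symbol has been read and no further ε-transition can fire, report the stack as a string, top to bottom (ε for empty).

(q0, 100101, $)
  read 1, top $: go to q1, push $ → (q1, 00101, $)
  read 0, top $: go to q2, push WW$ → (q2, 0101, WW$)
  ε-move, top W: go to q1, push WW → (q1, 0101, WWW$)
  read 0, top W: go to q2, push ε → (q2, 101, WW$)
  ε-move, top W: go to q1, push WW → (q1, 101, WWW$)
  read 1, top W: go to q1, push ε → (q1, 01, WW$)
  read 0, top W: go to q2, push ε → (q2, 1, W$)
  ε-move, top W: go to q1, push WW → (q1, 1, WW$)
  read 1, top W: go to q1, push ε → (q1, ε, W$)
All input consumed in state q1 with stack W$.

W$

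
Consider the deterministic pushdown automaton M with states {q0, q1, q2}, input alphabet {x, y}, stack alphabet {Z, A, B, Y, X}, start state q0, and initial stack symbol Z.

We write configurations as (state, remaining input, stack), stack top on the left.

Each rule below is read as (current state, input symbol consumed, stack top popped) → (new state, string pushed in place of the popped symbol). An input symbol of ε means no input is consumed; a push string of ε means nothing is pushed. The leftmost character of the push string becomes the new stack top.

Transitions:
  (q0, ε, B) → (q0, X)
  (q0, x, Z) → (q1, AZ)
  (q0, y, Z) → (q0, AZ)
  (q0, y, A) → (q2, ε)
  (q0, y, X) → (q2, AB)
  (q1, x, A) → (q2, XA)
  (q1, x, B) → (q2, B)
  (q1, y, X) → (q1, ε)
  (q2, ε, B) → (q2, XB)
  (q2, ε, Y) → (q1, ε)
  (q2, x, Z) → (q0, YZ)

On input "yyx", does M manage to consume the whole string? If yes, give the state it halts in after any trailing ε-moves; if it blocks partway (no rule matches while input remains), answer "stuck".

q0

(q0, yyx, Z)
  read y, top Z: go to q0, push AZ → (q0, yx, AZ)
  read y, top A: go to q2, push ε → (q2, x, Z)
  read x, top Z: go to q0, push YZ → (q0, ε, YZ)
All input consumed; M is in state q0.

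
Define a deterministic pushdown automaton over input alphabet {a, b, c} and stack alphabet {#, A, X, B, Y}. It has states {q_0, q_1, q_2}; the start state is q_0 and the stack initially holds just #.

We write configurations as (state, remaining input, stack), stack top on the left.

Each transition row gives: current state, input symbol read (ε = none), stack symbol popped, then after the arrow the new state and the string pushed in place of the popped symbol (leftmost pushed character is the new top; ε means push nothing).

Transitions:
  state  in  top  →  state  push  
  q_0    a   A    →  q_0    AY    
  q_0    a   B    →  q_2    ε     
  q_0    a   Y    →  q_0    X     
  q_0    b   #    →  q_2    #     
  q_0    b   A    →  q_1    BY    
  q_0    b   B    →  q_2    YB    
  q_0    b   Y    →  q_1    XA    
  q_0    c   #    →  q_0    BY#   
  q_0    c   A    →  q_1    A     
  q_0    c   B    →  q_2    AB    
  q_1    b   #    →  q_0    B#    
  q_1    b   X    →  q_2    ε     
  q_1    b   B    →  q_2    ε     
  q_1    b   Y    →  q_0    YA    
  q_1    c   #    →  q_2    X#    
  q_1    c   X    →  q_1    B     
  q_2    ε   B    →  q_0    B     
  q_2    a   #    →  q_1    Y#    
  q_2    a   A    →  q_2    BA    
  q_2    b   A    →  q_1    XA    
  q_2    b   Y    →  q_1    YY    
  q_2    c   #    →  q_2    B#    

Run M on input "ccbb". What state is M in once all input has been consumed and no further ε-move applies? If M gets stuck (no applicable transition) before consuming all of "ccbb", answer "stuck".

(q_0, ccbb, #) ⊢ (q_0, cbb, BY#) ⊢ (q_2, bb, ABY#) ⊢ (q_1, b, XABY#) ⊢ (q_2, ε, ABY#)
All input consumed; M is in state q_2.

q_2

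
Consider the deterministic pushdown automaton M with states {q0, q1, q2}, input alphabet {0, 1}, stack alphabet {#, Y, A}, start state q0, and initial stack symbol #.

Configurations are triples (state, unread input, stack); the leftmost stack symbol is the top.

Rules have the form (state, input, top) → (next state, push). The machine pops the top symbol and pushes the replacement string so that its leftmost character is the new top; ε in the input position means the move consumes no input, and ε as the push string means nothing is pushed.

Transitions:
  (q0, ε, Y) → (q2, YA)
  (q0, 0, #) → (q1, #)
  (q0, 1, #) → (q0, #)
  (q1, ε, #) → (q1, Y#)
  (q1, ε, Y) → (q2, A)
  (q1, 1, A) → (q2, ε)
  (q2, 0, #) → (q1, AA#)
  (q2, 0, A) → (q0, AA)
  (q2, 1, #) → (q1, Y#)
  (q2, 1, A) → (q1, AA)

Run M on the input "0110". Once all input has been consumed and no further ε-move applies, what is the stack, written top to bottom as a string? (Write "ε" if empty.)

(q0, 0110, #) ⊢ (q1, 110, #) ⊢ (q1, 110, Y#) ⊢ (q2, 110, A#) ⊢ (q1, 10, AA#) ⊢ (q2, 0, A#) ⊢ (q0, ε, AA#)
All input consumed in state q0 with stack AA#.

AA#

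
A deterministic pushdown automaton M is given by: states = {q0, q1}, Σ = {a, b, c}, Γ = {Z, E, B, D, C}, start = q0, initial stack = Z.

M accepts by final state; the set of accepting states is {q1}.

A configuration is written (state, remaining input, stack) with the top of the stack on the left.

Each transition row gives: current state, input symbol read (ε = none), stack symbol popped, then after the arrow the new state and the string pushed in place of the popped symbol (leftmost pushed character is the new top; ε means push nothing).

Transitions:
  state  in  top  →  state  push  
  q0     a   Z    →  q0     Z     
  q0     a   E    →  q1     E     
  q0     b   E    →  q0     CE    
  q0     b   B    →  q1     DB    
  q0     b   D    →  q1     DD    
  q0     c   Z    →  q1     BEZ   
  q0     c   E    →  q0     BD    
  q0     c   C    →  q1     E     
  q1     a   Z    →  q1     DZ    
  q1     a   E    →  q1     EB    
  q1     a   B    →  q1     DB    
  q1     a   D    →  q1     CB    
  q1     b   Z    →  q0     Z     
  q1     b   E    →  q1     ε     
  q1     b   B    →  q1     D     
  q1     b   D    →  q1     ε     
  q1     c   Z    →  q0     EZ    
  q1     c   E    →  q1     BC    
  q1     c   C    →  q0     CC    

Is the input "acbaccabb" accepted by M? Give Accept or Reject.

Accept

(q0, acbaccabb, Z) ⊢ (q0, cbaccabb, Z) ⊢ (q1, baccabb, BEZ) ⊢ (q1, accabb, DEZ) ⊢ (q1, ccabb, CBEZ) ⊢ (q0, cabb, CCBEZ) ⊢ (q1, abb, ECBEZ) ⊢ (q1, bb, EBCBEZ) ⊢ (q1, b, BCBEZ) ⊢ (q1, ε, DCBEZ)
All input consumed; state q1 ∈ F.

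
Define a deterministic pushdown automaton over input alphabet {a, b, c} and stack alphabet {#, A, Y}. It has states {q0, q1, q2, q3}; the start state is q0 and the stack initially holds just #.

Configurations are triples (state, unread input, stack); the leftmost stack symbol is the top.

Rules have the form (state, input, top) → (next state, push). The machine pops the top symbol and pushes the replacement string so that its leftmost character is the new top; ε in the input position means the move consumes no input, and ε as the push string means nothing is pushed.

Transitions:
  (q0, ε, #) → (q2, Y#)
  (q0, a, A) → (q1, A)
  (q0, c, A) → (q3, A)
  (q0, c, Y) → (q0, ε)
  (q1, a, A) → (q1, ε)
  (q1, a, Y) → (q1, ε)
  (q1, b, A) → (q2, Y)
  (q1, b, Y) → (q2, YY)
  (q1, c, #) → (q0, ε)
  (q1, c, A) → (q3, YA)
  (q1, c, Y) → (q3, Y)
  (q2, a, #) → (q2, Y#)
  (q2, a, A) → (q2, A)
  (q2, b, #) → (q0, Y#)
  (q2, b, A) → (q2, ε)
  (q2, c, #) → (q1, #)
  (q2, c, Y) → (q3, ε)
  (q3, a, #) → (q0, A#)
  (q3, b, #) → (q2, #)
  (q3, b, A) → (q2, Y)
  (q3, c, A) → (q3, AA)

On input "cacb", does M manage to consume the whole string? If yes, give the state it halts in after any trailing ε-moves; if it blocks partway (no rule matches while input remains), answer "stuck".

(q0, cacb, #)
  ε-move, top #: go to q2, push Y# → (q2, cacb, Y#)
  read c, top Y: go to q3, push ε → (q3, acb, #)
  read a, top #: go to q0, push A# → (q0, cb, A#)
  read c, top A: go to q3, push A → (q3, b, A#)
  read b, top A: go to q2, push Y → (q2, ε, Y#)
All input consumed; M is in state q2.

q2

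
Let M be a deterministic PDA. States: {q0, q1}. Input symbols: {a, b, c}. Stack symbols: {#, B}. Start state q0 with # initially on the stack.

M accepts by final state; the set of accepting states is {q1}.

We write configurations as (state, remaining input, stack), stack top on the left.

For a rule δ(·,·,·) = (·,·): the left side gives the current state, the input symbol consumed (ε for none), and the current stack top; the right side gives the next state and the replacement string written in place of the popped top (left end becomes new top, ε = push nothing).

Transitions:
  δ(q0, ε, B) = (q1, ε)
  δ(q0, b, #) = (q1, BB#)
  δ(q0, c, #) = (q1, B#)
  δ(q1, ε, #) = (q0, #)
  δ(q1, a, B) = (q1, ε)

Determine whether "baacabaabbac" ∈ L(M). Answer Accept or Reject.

Reject

(q0, baacabaabbac, #)
  read b, top #: go to q1, push BB# → (q1, aacabaabbac, BB#)
  read a, top B: go to q1, push ε → (q1, acabaabbac, B#)
  read a, top B: go to q1, push ε → (q1, cabaabbac, #)
  ε-move, top #: go to q0, push # → (q0, cabaabbac, #)
  read c, top #: go to q1, push B# → (q1, abaabbac, B#)
  read a, top B: go to q1, push ε → (q1, baabbac, #)
  ε-move, top #: go to q0, push # → (q0, baabbac, #)
  read b, top #: go to q1, push BB# → (q1, aabbac, BB#)
  read a, top B: go to q1, push ε → (q1, abbac, B#)
  read a, top B: go to q1, push ε → (q1, bbac, #)
  ε-move, top #: go to q0, push # → (q0, bbac, #)
  read b, top #: go to q1, push BB# → (q1, bac, BB#)
No transition applies at (q1, bac, BB#); input not fully consumed.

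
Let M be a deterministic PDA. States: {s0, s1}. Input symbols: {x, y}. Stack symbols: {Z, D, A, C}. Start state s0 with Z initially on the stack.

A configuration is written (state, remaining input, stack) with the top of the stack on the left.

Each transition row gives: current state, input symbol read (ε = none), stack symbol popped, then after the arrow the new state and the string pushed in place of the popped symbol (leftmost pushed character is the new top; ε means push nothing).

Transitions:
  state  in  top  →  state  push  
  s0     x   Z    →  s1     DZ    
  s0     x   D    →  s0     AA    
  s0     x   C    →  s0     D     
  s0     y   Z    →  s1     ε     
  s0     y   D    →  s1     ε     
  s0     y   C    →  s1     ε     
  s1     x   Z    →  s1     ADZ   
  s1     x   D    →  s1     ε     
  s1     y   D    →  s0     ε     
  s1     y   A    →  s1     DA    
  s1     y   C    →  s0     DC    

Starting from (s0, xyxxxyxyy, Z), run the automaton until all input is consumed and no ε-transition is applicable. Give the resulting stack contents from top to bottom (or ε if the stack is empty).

ADZ

(s0, xyxxxyxyy, Z)
  read x, top Z: go to s1, push DZ → (s1, yxxxyxyy, DZ)
  read y, top D: go to s0, push ε → (s0, xxxyxyy, Z)
  read x, top Z: go to s1, push DZ → (s1, xxyxyy, DZ)
  read x, top D: go to s1, push ε → (s1, xyxyy, Z)
  read x, top Z: go to s1, push ADZ → (s1, yxyy, ADZ)
  read y, top A: go to s1, push DA → (s1, xyy, DADZ)
  read x, top D: go to s1, push ε → (s1, yy, ADZ)
  read y, top A: go to s1, push DA → (s1, y, DADZ)
  read y, top D: go to s0, push ε → (s0, ε, ADZ)
All input consumed in state s0 with stack ADZ.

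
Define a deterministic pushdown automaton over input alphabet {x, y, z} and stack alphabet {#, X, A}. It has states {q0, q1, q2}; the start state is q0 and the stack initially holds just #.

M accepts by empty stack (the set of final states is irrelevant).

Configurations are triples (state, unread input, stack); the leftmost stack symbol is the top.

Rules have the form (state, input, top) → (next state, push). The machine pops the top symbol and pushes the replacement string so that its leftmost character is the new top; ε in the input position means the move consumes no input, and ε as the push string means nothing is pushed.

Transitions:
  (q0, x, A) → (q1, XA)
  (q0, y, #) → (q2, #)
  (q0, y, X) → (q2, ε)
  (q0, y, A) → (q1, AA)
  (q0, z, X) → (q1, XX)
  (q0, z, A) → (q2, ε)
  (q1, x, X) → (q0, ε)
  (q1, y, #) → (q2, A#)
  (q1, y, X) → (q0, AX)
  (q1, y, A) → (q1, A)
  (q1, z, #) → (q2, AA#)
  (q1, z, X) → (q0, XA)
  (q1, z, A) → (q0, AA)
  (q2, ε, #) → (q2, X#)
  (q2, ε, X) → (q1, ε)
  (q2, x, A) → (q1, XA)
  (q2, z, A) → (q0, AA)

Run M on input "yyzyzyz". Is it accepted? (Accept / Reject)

(q0, yyzyzyz, #)
  read y, top #: go to q2, push # → (q2, yzyzyz, #)
  ε-move, top #: go to q2, push X# → (q2, yzyzyz, X#)
  ε-move, top X: go to q1, push ε → (q1, yzyzyz, #)
  read y, top #: go to q2, push A# → (q2, zyzyz, A#)
  read z, top A: go to q0, push AA → (q0, yzyz, AA#)
  read y, top A: go to q1, push AA → (q1, zyz, AAA#)
  read z, top A: go to q0, push AA → (q0, yz, AAAA#)
  read y, top A: go to q1, push AA → (q1, z, AAAAA#)
  read z, top A: go to q0, push AA → (q0, ε, AAAAAA#)
All input consumed; stack is AAAAAA#, not empty, and no further ε-move applies.

Reject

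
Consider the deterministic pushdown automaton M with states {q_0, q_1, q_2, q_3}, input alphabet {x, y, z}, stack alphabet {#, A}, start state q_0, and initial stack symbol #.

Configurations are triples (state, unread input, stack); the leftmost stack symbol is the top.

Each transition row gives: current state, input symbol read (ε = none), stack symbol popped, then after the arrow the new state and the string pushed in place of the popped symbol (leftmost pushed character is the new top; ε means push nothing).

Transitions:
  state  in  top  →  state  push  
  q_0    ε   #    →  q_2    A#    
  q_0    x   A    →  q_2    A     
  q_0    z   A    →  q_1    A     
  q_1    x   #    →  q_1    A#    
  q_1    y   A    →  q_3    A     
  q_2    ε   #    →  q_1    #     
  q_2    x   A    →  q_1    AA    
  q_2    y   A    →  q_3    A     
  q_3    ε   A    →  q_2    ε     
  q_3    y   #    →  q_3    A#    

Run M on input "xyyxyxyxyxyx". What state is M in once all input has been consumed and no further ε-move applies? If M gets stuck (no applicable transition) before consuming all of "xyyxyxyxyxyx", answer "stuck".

(q_0, xyyxyxyxyxyx, #)
  ε-move, top #: go to q_2, push A# → (q_2, xyyxyxyxyxyx, A#)
  read x, top A: go to q_1, push AA → (q_1, yyxyxyxyxyx, AA#)
  read y, top A: go to q_3, push A → (q_3, yxyxyxyxyx, AA#)
  ε-move, top A: go to q_2, push ε → (q_2, yxyxyxyxyx, A#)
  read y, top A: go to q_3, push A → (q_3, xyxyxyxyx, A#)
  ε-move, top A: go to q_2, push ε → (q_2, xyxyxyxyx, #)
  ε-move, top #: go to q_1, push # → (q_1, xyxyxyxyx, #)
  read x, top #: go to q_1, push A# → (q_1, yxyxyxyx, A#)
  read y, top A: go to q_3, push A → (q_3, xyxyxyx, A#)
  ε-move, top A: go to q_2, push ε → (q_2, xyxyxyx, #)
  ε-move, top #: go to q_1, push # → (q_1, xyxyxyx, #)
  read x, top #: go to q_1, push A# → (q_1, yxyxyx, A#)
  read y, top A: go to q_3, push A → (q_3, xyxyx, A#)
  ε-move, top A: go to q_2, push ε → (q_2, xyxyx, #)
  ε-move, top #: go to q_1, push # → (q_1, xyxyx, #)
  read x, top #: go to q_1, push A# → (q_1, yxyx, A#)
  read y, top A: go to q_3, push A → (q_3, xyx, A#)
  ε-move, top A: go to q_2, push ε → (q_2, xyx, #)
  ε-move, top #: go to q_1, push # → (q_1, xyx, #)
  read x, top #: go to q_1, push A# → (q_1, yx, A#)
  read y, top A: go to q_3, push A → (q_3, x, A#)
  ε-move, top A: go to q_2, push ε → (q_2, x, #)
  ε-move, top #: go to q_1, push # → (q_1, x, #)
  read x, top #: go to q_1, push A# → (q_1, ε, A#)
All input consumed; M is in state q_1.

q_1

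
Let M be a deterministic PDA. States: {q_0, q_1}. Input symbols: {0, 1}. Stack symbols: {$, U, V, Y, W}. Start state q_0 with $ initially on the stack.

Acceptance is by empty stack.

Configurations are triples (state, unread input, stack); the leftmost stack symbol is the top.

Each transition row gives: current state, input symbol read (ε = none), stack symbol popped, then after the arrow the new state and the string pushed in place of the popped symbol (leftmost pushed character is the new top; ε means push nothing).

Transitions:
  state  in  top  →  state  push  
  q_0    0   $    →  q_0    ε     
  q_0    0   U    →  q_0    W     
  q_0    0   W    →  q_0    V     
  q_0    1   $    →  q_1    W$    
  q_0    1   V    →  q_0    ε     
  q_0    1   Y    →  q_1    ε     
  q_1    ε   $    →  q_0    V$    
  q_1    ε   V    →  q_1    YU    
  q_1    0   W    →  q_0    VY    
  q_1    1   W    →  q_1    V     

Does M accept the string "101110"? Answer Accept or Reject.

(q_0, 101110, $)
  read 1, top $: go to q_1, push W$ → (q_1, 01110, W$)
  read 0, top W: go to q_0, push VY → (q_0, 1110, VY$)
  read 1, top V: go to q_0, push ε → (q_0, 110, Y$)
  read 1, top Y: go to q_1, push ε → (q_1, 10, $)
  ε-move, top $: go to q_0, push V$ → (q_0, 10, V$)
  read 1, top V: go to q_0, push ε → (q_0, 0, $)
  read 0, top $: go to q_0, push ε → (q_0, ε, ε)
All input consumed and the stack is empty.

Accept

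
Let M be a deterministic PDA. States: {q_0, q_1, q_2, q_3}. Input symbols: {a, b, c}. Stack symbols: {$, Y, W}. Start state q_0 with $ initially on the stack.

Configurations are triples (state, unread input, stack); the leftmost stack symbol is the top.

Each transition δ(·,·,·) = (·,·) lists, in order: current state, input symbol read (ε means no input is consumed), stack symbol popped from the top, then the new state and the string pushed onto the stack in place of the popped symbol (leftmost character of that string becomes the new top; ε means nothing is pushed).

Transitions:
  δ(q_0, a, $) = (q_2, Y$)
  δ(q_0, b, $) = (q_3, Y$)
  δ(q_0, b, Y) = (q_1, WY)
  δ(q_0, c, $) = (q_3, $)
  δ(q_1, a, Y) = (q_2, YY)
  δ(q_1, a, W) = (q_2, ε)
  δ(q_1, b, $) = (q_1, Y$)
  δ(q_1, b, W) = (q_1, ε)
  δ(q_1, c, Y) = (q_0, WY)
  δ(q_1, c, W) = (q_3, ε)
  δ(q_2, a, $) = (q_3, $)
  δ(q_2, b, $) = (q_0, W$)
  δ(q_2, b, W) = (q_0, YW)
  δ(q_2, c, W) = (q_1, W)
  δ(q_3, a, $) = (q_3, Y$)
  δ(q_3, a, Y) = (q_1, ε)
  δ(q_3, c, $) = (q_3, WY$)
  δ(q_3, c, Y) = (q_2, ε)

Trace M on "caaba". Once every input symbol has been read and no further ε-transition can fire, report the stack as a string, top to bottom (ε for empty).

YY$

(q_0, caaba, $)
  read c, top $: go to q_3, push $ → (q_3, aaba, $)
  read a, top $: go to q_3, push Y$ → (q_3, aba, Y$)
  read a, top Y: go to q_1, push ε → (q_1, ba, $)
  read b, top $: go to q_1, push Y$ → (q_1, a, Y$)
  read a, top Y: go to q_2, push YY → (q_2, ε, YY$)
All input consumed in state q_2 with stack YY$.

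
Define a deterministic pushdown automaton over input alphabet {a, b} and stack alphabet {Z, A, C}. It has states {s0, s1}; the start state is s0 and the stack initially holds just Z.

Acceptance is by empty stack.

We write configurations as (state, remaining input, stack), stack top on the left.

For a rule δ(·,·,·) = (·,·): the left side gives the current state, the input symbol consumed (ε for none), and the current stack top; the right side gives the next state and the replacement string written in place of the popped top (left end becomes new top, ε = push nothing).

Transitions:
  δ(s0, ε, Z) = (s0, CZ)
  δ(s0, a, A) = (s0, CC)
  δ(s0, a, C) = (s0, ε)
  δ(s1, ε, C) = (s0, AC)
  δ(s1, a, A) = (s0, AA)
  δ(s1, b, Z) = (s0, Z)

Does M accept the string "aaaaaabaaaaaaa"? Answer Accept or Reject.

(s0, aaaaaabaaaaaaa, Z) ⊢ (s0, aaaaaabaaaaaaa, CZ) ⊢ (s0, aaaaabaaaaaaa, Z) ⊢ (s0, aaaaabaaaaaaa, CZ) ⊢ (s0, aaaabaaaaaaa, Z) ⊢ (s0, aaaabaaaaaaa, CZ) ⊢ (s0, aaabaaaaaaa, Z) ⊢ (s0, aaabaaaaaaa, CZ) ⊢ (s0, aabaaaaaaa, Z) ⊢ (s0, aabaaaaaaa, CZ) ⊢ (s0, abaaaaaaa, Z) ⊢ (s0, abaaaaaaa, CZ) ⊢ (s0, baaaaaaa, Z) ⊢ (s0, baaaaaaa, CZ)
No transition applies at (s0, baaaaaaa, CZ); input not fully consumed.

Reject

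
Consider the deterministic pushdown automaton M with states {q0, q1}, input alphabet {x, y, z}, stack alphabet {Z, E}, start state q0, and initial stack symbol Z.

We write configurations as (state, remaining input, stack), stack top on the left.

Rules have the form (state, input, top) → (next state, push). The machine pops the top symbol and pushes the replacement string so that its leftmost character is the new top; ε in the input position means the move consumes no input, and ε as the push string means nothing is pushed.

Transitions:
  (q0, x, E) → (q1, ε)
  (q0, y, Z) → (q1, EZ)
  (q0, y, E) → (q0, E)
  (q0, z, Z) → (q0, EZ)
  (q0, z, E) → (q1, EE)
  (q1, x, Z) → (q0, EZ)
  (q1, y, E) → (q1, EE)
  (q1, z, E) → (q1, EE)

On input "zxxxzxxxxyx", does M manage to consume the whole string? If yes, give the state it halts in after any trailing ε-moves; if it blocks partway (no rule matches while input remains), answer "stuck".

stuck

(q0, zxxxzxxxxyx, Z)
  read z, top Z: go to q0, push EZ → (q0, xxxzxxxxyx, EZ)
  read x, top E: go to q1, push ε → (q1, xxzxxxxyx, Z)
  read x, top Z: go to q0, push EZ → (q0, xzxxxxyx, EZ)
  read x, top E: go to q1, push ε → (q1, zxxxxyx, Z)
No transition for (q1, z, top Z); M blocks with input zxxxxyx remaining.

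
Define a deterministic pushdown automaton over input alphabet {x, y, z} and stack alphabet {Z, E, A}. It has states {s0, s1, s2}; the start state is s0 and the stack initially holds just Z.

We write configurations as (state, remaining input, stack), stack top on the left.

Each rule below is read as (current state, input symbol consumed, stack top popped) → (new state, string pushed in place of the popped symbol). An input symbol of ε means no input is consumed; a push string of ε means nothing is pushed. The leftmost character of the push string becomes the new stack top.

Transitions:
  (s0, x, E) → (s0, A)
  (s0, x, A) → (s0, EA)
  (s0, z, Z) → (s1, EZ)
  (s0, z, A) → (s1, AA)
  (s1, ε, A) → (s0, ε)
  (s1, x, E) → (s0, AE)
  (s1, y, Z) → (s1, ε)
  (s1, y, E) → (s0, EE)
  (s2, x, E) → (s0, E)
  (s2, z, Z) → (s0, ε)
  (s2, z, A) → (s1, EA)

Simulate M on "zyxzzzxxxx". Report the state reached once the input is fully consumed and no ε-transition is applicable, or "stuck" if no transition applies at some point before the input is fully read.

s0

(s0, zyxzzzxxxx, Z)
  read z, top Z: go to s1, push EZ → (s1, yxzzzxxxx, EZ)
  read y, top E: go to s0, push EE → (s0, xzzzxxxx, EEZ)
  read x, top E: go to s0, push A → (s0, zzzxxxx, AEZ)
  read z, top A: go to s1, push AA → (s1, zzxxxx, AAEZ)
  ε-move, top A: go to s0, push ε → (s0, zzxxxx, AEZ)
  read z, top A: go to s1, push AA → (s1, zxxxx, AAEZ)
  ε-move, top A: go to s0, push ε → (s0, zxxxx, AEZ)
  read z, top A: go to s1, push AA → (s1, xxxx, AAEZ)
  ε-move, top A: go to s0, push ε → (s0, xxxx, AEZ)
  read x, top A: go to s0, push EA → (s0, xxx, EAEZ)
  read x, top E: go to s0, push A → (s0, xx, AAEZ)
  read x, top A: go to s0, push EA → (s0, x, EAAEZ)
  read x, top E: go to s0, push A → (s0, ε, AAAEZ)
All input consumed; M is in state s0.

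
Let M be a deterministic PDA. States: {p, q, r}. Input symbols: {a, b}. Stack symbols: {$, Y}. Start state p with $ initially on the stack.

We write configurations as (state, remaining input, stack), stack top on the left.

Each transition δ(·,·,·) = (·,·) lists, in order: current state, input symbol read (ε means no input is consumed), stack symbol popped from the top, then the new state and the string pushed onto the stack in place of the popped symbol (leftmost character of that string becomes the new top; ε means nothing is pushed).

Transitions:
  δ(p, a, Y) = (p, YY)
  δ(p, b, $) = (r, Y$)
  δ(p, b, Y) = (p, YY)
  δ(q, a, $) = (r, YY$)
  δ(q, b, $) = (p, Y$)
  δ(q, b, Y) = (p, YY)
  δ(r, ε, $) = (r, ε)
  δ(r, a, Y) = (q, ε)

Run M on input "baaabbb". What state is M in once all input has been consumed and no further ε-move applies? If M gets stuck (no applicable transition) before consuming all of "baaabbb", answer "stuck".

(p, baaabbb, $)
  read b, top $: go to r, push Y$ → (r, aaabbb, Y$)
  read a, top Y: go to q, push ε → (q, aabbb, $)
  read a, top $: go to r, push YY$ → (r, abbb, YY$)
  read a, top Y: go to q, push ε → (q, bbb, Y$)
  read b, top Y: go to p, push YY → (p, bb, YY$)
  read b, top Y: go to p, push YY → (p, b, YYY$)
  read b, top Y: go to p, push YY → (p, ε, YYYY$)
All input consumed; M is in state p.

p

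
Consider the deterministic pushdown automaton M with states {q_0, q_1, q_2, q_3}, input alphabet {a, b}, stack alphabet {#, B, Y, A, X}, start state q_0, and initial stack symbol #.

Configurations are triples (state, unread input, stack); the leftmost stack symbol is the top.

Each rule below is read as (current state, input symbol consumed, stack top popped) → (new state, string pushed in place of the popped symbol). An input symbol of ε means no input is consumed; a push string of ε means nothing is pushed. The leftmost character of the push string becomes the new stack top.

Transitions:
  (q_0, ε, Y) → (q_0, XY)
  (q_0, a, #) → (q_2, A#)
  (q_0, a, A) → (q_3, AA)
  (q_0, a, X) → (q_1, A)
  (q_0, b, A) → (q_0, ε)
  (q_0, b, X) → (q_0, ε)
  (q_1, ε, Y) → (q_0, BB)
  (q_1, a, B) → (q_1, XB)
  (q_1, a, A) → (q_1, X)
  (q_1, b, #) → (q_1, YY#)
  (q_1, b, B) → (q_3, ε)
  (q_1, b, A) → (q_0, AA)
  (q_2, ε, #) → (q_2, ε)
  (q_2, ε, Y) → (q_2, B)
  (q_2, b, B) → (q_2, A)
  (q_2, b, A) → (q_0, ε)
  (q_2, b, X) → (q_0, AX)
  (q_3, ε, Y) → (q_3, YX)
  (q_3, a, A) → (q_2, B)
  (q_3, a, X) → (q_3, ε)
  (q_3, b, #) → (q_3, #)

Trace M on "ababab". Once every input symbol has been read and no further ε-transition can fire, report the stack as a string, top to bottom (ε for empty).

#

(q_0, ababab, #) ⊢ (q_2, babab, A#) ⊢ (q_0, abab, #) ⊢ (q_2, bab, A#) ⊢ (q_0, ab, #) ⊢ (q_2, b, A#) ⊢ (q_0, ε, #)
All input consumed in state q_0 with stack #.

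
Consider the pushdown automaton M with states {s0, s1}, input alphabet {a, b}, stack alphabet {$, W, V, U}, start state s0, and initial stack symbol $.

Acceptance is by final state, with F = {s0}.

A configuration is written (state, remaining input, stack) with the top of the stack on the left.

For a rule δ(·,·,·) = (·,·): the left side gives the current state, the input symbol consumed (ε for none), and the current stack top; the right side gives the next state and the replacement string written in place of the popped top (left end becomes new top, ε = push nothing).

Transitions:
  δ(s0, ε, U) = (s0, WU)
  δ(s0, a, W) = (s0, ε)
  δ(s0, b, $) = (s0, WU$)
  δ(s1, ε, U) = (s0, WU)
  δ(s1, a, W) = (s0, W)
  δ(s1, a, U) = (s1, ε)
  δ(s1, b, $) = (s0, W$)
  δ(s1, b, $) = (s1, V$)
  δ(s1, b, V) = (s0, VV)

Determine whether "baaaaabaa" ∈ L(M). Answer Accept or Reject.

Reject

No computation consumes all input and reaches a final state.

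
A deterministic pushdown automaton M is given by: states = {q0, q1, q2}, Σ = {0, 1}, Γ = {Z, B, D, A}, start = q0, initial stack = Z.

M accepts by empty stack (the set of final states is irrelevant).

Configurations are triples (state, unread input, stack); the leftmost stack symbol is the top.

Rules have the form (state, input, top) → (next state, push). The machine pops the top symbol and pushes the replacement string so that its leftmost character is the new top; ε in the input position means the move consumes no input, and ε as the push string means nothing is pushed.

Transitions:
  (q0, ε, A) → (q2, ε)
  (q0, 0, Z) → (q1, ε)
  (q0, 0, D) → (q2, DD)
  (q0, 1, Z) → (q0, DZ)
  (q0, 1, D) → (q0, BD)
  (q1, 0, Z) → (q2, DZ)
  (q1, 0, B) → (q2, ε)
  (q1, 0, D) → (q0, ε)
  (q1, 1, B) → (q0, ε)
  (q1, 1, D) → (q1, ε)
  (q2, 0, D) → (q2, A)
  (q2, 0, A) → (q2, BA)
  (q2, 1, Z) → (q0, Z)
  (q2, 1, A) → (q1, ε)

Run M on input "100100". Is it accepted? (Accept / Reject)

(q0, 100100, Z) ⊢ (q0, 00100, DZ) ⊢ (q2, 0100, DDZ) ⊢ (q2, 100, ADZ) ⊢ (q1, 00, DZ) ⊢ (q0, 0, Z) ⊢ (q1, ε, ε)
All input consumed and the stack is empty.

Accept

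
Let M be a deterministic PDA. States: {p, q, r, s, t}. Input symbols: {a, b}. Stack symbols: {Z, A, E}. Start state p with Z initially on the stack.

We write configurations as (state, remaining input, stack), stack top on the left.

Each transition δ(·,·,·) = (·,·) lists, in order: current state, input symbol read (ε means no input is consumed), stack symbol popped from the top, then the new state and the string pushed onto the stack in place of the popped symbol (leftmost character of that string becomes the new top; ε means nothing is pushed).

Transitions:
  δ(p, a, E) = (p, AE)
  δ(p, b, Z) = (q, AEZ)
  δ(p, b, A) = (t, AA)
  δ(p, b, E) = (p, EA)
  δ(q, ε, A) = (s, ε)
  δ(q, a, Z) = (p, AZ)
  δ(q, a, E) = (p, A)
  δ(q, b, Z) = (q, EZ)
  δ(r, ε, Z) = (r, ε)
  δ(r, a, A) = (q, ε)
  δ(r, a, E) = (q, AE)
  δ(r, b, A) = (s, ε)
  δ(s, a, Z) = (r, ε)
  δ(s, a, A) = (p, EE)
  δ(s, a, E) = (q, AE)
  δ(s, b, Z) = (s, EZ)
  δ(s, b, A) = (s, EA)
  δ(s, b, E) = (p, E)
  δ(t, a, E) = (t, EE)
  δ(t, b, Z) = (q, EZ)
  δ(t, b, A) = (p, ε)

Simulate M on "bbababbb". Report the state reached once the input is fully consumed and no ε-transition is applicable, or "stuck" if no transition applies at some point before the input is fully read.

(p, bbababbb, Z)
  read b, top Z: go to q, push AEZ → (q, bababbb, AEZ)
  ε-move, top A: go to s, push ε → (s, bababbb, EZ)
  read b, top E: go to p, push E → (p, ababbb, EZ)
  read a, top E: go to p, push AE → (p, babbb, AEZ)
  read b, top A: go to t, push AA → (t, abbb, AAEZ)
No transition for (t, a, top A); M blocks with input abbb remaining.

stuck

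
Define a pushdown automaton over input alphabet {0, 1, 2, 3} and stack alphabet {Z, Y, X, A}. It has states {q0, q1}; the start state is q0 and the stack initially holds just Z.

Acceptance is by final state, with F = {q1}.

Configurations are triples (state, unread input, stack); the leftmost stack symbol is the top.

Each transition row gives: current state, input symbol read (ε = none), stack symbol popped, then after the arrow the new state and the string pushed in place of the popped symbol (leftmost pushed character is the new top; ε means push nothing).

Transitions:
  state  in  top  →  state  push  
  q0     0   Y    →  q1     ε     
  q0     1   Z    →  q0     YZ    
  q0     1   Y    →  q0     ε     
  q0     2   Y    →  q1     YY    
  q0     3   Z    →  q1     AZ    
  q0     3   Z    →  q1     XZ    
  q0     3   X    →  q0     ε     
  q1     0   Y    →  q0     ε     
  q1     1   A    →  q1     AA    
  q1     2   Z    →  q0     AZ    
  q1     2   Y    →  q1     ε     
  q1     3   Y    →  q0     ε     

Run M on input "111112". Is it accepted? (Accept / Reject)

Accept

One accepting computation: (q0, 111112, Z) ⊢ (q0, 11112, YZ) ⊢ (q0, 1112, Z) ⊢ (q0, 112, YZ) ⊢ (q0, 12, Z) ⊢ (q0, 2, YZ) ⊢ (q1, ε, YYZ)
All input consumed and state q1 ∈ F.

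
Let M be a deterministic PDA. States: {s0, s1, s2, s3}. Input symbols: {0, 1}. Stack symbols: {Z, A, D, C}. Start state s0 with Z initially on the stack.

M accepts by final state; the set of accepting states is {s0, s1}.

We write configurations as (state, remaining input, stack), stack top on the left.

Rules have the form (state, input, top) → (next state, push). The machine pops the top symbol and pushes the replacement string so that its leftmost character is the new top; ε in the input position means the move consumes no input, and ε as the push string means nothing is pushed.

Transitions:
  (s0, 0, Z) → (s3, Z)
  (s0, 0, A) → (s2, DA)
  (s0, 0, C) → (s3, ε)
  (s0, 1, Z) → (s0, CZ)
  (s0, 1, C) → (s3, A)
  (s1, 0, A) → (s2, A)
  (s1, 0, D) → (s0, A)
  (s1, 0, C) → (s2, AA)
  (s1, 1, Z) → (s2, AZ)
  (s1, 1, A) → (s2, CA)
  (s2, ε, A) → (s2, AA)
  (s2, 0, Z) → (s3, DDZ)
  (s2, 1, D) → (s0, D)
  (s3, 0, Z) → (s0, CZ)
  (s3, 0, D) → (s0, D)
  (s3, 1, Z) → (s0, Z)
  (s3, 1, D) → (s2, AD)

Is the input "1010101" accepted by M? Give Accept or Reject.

(s0, 1010101, Z)
  read 1, top Z: go to s0, push CZ → (s0, 010101, CZ)
  read 0, top C: go to s3, push ε → (s3, 10101, Z)
  read 1, top Z: go to s0, push Z → (s0, 0101, Z)
  read 0, top Z: go to s3, push Z → (s3, 101, Z)
  read 1, top Z: go to s0, push Z → (s0, 01, Z)
  read 0, top Z: go to s3, push Z → (s3, 1, Z)
  read 1, top Z: go to s0, push Z → (s0, ε, Z)
All input consumed; state s0 ∈ F.

Accept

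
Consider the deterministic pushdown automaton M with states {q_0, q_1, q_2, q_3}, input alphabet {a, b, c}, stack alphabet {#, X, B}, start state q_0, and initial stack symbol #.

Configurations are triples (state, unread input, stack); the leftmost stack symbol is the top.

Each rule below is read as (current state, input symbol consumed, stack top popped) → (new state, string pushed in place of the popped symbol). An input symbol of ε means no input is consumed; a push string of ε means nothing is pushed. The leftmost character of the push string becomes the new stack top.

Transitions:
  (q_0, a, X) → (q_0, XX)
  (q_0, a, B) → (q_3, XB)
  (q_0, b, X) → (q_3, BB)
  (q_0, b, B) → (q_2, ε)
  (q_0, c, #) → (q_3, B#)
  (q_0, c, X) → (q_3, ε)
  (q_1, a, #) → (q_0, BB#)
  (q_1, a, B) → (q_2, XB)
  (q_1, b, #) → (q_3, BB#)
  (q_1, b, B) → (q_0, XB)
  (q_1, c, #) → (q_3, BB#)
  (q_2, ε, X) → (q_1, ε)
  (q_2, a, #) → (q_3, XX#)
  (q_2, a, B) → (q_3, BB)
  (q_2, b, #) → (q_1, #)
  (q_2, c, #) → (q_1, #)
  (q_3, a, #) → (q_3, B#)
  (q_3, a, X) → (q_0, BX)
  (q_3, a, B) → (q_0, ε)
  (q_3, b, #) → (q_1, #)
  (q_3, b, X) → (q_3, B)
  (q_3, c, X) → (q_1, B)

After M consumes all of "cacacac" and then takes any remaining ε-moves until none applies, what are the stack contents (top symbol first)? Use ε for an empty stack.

B#

(q_0, cacacac, #)
  read c, top #: go to q_3, push B# → (q_3, acacac, B#)
  read a, top B: go to q_0, push ε → (q_0, cacac, #)
  read c, top #: go to q_3, push B# → (q_3, acac, B#)
  read a, top B: go to q_0, push ε → (q_0, cac, #)
  read c, top #: go to q_3, push B# → (q_3, ac, B#)
  read a, top B: go to q_0, push ε → (q_0, c, #)
  read c, top #: go to q_3, push B# → (q_3, ε, B#)
All input consumed in state q_3 with stack B#.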